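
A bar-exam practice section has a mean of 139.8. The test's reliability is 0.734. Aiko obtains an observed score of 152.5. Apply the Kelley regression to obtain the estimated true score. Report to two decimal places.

149.12

Kelley's formula gives T̂ = 0.734·152.5 + 0.266·139.8 = 111.9350 + 37.1868 = 149.122.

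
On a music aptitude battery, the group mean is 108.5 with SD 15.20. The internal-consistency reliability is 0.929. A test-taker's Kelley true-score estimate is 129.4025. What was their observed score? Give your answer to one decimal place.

131.0

T̂ = ρX + (1 − ρ)μ  ⇒  X = (T̂ − (1 − ρ)μ) / ρ
X = (129.4025 − 0.071 × 108.5) / 0.929 = (129.4025 − 7.7035) / 0.929 = 121.6990 / 0.929 = 131.000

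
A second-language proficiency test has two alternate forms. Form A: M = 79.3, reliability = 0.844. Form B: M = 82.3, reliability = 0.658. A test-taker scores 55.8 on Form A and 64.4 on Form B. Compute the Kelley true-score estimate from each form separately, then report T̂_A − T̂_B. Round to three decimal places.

T̂_A = 0.844(55.8) + 0.156(79.3) = 59.46600
T̂_B = 0.658(64.4) + 0.342(82.3) = 70.52180
T̂_A − T̂_B = -11.05580

-11.056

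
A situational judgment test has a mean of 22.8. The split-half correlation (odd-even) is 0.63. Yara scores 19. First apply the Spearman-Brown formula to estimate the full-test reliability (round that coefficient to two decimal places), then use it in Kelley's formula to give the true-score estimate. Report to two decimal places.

19.87

Spearman-Brown: ρ = 2r/(1 + r) = 2(0.63)/(1 + 0.63) = 1.260/1.63 = 0.7730 → 0.77
Kelley's formula gives T̂ = 0.77·19 + 0.23·22.8 = 14.63 + 5.244 = 19.874.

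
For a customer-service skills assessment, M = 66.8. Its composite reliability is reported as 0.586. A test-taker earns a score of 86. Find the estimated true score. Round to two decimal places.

T̂ = 0.586(86) + 0.414(66.8) = 50.396 + 27.6552 = 78.051 → 78.05

78.05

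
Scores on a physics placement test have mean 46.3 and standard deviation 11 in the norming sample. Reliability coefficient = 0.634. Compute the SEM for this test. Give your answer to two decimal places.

SEM = SD · √(1 − ρ) = 11 × √0.366 = 11 × 0.6050 = 6.655

6.65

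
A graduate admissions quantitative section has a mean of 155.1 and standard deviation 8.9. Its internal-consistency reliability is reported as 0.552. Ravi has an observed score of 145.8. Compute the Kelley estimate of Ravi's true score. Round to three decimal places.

149.966

T̂ = 0.552(145.8) + 0.448(155.1) = 80.4816 + 69.4848 = 149.9664 → 149.966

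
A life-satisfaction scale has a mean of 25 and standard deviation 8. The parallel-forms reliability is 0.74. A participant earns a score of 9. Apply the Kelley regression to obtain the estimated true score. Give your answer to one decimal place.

Weight the observed score by reliability and the mean by (1 − reliability): T̂ = 0.74·9 + 0.26·25 = 6.66 + 6.50 = 13.16.

13.2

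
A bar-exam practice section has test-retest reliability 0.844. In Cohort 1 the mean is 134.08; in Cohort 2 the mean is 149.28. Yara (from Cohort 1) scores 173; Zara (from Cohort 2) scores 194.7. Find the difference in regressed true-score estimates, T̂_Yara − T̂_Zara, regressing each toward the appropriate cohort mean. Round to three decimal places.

T̂_Yara = 0.844(173) + 0.156(134.08) = 166.92848
T̂_Zara = 0.844(194.7) + 0.156(149.28) = 187.61448
Difference = 166.92848 − 187.61448 = -20.68600

-20.686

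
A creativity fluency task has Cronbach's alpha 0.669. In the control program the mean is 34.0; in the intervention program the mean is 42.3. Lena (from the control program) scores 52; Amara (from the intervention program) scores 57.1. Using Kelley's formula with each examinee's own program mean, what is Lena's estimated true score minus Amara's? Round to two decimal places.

-6.16

T̂_Lena = 0.669(52) + 0.331(34.0) = 46.0420
T̂_Amara = 0.669(57.1) + 0.331(42.3) = 52.2012
Difference = 46.0420 − 52.2012 = -6.1592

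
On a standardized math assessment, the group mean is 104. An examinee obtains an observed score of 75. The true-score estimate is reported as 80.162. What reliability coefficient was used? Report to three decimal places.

0.822

T̂ = ρX + (1 − ρ)μ  ⇒  T̂ − μ = ρ(X − μ)
ρ = (T̂ − μ)/(X − μ) = (80.162 − 104) / (75 − 104) = -23.838 / -29.0 = 0.82200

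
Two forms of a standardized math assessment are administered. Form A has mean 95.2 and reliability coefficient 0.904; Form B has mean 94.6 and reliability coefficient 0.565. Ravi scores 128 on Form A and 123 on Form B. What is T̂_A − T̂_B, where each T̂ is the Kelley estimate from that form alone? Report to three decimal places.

14.205

T̂_A = 0.904(128) + 0.096(95.2) = 124.85120
T̂_B = 0.565(123) + 0.435(94.6) = 110.64600
T̂_A − T̂_B = 14.20520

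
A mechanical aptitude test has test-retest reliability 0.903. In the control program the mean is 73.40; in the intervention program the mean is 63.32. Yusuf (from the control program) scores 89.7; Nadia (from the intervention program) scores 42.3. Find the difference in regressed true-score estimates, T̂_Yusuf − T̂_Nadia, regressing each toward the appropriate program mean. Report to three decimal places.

43.780

T̂_Yusuf = 0.903(89.7) + 0.097(73.40) = 88.11890
T̂_Nadia = 0.903(42.3) + 0.097(63.32) = 44.33894
Difference = 88.11890 − 44.33894 = 43.77996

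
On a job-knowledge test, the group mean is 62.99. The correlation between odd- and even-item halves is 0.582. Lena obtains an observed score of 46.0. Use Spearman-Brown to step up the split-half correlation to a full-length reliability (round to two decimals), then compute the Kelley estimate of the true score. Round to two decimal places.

50.42

Spearman-Brown: ρ = 2r/(1 + r) = 2(0.582)/(1 + 0.582) = 1.1640/1.582 = 0.7358 → 0.74
Regress the observed score toward the mean by the unreliability: T̂ = 0.74·46.0 + 0.26·62.99 = 34.040 + 16.3774 = 50.417.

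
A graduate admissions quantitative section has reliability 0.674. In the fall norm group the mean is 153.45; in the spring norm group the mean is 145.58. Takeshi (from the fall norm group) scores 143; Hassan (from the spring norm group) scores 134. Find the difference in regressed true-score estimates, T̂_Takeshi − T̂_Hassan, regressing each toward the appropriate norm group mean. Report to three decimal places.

8.632

T̂_Takeshi = 0.674(143) + 0.326(153.45) = 146.40670
T̂_Hassan = 0.674(134) + 0.326(145.58) = 137.77508
Difference = 146.40670 − 137.77508 = 8.63162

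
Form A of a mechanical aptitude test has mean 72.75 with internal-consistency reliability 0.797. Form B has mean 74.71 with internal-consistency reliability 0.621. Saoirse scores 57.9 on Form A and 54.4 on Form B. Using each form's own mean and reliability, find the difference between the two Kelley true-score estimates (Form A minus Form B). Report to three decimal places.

T̂_A = 0.797(57.9) + 0.203(72.75) = 60.91455
T̂_B = 0.621(54.4) + 0.379(74.71) = 62.09749
T̂_A − T̂_B = -1.18294

-1.183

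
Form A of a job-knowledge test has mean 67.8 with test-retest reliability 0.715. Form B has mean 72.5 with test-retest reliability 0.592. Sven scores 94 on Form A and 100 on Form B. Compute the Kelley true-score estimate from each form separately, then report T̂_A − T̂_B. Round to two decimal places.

-2.25

T̂_A = 0.715(94) + 0.285(67.8) = 86.5330
T̂_B = 0.592(100) + 0.408(72.5) = 88.7800
T̂_A − T̂_B = -2.2470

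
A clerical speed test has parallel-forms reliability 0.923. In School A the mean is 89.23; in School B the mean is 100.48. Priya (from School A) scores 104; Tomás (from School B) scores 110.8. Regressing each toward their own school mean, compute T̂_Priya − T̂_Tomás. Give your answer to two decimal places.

-7.14

T̂_Priya = 0.923(104) + 0.077(89.23) = 102.8627
T̂_Tomás = 0.923(110.8) + 0.077(100.48) = 110.0054
Difference = 102.8627 − 110.0054 = -7.1426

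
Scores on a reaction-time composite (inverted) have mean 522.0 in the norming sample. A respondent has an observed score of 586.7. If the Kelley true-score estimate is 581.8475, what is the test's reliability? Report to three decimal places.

T̂ = ρX + (1 − ρ)μ  ⇒  T̂ − μ = ρ(X − μ)
ρ = (T̂ − μ)/(X − μ) = (581.8475 − 522.0) / (586.7 − 522.0) = 59.8475 / 64.7 = 0.92500

0.925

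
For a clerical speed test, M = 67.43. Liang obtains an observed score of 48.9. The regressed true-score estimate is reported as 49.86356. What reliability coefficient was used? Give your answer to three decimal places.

T̂ = ρX + (1 − ρ)μ  ⇒  T̂ − μ = ρ(X − μ)
ρ = (T̂ − μ)/(X − μ) = (49.86356 − 67.43) / (48.9 − 67.43) = -17.56644 / -18.53 = 0.94800

0.948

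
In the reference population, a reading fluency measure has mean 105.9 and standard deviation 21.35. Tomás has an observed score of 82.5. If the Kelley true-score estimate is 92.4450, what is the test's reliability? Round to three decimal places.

T̂ = ρX + (1 − ρ)μ  ⇒  T̂ − μ = ρ(X − μ)
ρ = (T̂ − μ)/(X − μ) = (92.4450 − 105.9) / (82.5 − 105.9) = -13.4550 / -23.4 = 0.57500

0.575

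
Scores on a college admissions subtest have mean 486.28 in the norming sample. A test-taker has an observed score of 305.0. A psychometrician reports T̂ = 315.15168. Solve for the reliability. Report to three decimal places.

T̂ = ρX + (1 − ρ)μ  ⇒  T̂ − μ = ρ(X − μ)
ρ = (T̂ − μ)/(X − μ) = (315.15168 − 486.28) / (305.0 − 486.28) = -171.12832 / -181.28 = 0.94400

0.944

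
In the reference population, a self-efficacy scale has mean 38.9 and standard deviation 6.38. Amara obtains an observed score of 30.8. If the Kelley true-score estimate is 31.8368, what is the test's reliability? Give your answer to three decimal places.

0.872

T̂ = ρX + (1 − ρ)μ  ⇒  T̂ − μ = ρ(X − μ)
ρ = (T̂ − μ)/(X − μ) = (31.8368 − 38.9) / (30.8 − 38.9) = -7.0632 / -8.1 = 0.87200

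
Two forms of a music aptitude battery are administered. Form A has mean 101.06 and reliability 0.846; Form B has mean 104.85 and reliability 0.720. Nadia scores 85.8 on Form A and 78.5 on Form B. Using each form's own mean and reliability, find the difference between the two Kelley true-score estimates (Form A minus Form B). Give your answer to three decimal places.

T̂_A = 0.846(85.8) + 0.154(101.06) = 88.15004
T̂_B = 0.720(78.5) + 0.280(104.85) = 85.87800
T̂_A − T̂_B = 2.27204

2.272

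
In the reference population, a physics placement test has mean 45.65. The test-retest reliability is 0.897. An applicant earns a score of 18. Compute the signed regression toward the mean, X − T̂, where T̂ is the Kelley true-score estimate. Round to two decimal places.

-2.85

T̂ = 0.897(18) + 0.103(45.65) = 16.146 + 4.70195 = 20.8480 → 20.848
X − T̂ = 18 − 20.848 = -2.848 → -2.85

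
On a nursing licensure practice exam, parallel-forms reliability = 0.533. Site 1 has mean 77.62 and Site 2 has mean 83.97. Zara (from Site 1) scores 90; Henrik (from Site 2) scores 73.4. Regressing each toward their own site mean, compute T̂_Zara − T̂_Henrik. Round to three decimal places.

5.882

T̂_Zara = 0.533(90) + 0.467(77.62) = 84.21854
T̂_Henrik = 0.533(73.4) + 0.467(83.97) = 78.33619
Difference = 84.21854 − 78.33619 = 5.88235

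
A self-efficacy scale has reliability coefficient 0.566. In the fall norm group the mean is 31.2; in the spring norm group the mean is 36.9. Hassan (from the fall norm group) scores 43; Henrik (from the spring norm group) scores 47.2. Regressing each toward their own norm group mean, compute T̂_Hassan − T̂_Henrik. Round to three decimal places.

T̂_Hassan = 0.566(43) + 0.434(31.2) = 37.87880
T̂_Henrik = 0.566(47.2) + 0.434(36.9) = 42.72980
Difference = 37.87880 − 42.72980 = -4.85100

-4.851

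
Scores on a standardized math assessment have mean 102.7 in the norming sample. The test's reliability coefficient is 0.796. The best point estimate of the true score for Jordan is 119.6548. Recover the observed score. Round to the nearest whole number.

T̂ = ρX + (1 − ρ)μ  ⇒  X = (T̂ − (1 − ρ)μ) / ρ
X = (119.6548 − 0.204 × 102.7) / 0.796 = (119.6548 − 20.9508) / 0.796 = 98.7040 / 0.796 = 124.00

124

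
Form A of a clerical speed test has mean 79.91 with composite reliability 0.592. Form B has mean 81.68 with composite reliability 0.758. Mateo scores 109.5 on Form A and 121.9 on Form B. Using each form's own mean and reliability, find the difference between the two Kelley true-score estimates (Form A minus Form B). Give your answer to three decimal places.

T̂_A = 0.592(109.5) + 0.408(79.91) = 97.42728
T̂_B = 0.758(121.9) + 0.242(81.68) = 112.16676
T̂_A − T̂_B = -14.73948

-14.739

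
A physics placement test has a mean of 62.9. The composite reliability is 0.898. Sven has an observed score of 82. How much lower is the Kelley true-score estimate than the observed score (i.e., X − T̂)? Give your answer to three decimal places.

1.948

T̂ = 0.898(82) + 0.102(62.9) = 73.636 + 6.4158 = 80.05180 → 80.0518
X − T̂ = 82 − 80.0518 = 1.9482 → 1.948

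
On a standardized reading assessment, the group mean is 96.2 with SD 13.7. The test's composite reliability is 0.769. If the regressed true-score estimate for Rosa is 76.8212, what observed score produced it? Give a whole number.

71

T̂ = ρX + (1 − ρ)μ  ⇒  X = (T̂ − (1 − ρ)μ) / ρ
X = (76.8212 − 0.231 × 96.2) / 0.769 = (76.8212 − 22.2222) / 0.769 = 54.5990 / 0.769 = 71.00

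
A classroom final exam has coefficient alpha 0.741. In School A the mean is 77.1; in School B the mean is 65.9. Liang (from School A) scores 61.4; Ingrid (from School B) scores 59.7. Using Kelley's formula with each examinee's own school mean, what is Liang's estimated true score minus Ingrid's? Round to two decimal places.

4.16

T̂_Liang = 0.741(61.4) + 0.259(77.1) = 65.4663
T̂_Ingrid = 0.741(59.7) + 0.259(65.9) = 61.3058
Difference = 65.4663 − 61.3058 = 4.1605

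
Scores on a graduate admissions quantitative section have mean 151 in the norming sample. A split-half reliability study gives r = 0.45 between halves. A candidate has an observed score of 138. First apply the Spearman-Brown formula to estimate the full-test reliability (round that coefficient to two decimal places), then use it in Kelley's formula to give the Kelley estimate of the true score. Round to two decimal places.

142.94

Spearman-Brown: ρ = 2r/(1 + r) = 2(0.45)/(1 + 0.45) = 0.900/1.45 = 0.6207 → 0.62
T̂ = ρX + (1 − ρ)μ
  = 0.62 × 138 + 0.38 × 151
  = 85.56 + 57.38
  = 142.940
  ≈ 142.94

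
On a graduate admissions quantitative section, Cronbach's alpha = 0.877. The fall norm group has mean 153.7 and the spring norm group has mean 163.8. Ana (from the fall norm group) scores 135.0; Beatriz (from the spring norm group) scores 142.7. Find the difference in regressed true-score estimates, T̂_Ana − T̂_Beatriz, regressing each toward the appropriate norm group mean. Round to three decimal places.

T̂_Ana = 0.877(135.0) + 0.123(153.7) = 137.30010
T̂_Beatriz = 0.877(142.7) + 0.123(163.8) = 145.29530
Difference = 137.30010 − 145.29530 = -7.99520

-7.995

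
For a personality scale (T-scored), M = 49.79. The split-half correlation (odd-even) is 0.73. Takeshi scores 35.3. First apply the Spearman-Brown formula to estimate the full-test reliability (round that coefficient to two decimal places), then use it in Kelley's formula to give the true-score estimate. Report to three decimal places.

37.618

Spearman-Brown: ρ = 2r/(1 + r) = 2(0.73)/(1 + 0.73) = 1.460/1.73 = 0.8439 → 0.84
T̂ = 0.84(35.3) + 0.16(49.79) = 29.652 + 7.9664 = 37.6184 → 37.618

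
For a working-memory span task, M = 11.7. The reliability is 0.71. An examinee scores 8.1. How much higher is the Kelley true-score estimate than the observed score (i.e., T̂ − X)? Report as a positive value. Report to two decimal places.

T̂ = 0.71(8.1) + 0.29(11.7) = 5.751 + 3.393 = 9.1440 → 9.144
T̂ − X = 9.144 − 8.1 = 1.044 → 1.04

1.04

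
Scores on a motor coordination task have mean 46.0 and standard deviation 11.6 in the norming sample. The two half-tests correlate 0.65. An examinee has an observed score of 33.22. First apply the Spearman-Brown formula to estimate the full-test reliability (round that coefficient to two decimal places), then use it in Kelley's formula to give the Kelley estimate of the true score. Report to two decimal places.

35.90

Spearman-Brown: ρ = 2r/(1 + r) = 2(0.65)/(1 + 0.65) = 1.300/1.65 = 0.7879 → 0.79
T̂ = ρX + (1 − ρ)μ
  = 0.79 × 33.22 + 0.21 × 46.0
  = 26.2438 + 9.660
  = 35.904
  ≈ 35.90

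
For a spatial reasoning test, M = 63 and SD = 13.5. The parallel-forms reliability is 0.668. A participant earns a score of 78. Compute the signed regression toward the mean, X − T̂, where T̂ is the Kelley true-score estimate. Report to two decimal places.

T̂ = 0.668(78) + 0.332(63) = 52.104 + 20.916 = 73.0200 → 73.020
X − T̂ = 78 − 73.020 = 4.980 → 4.98

4.98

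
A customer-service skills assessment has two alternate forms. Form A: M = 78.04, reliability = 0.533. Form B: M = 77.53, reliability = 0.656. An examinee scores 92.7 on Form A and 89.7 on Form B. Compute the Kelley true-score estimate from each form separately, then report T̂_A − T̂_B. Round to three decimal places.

T̂_A = 0.533(92.7) + 0.467(78.04) = 85.85378
T̂_B = 0.656(89.7) + 0.344(77.53) = 85.51352
T̂_A − T̂_B = 0.34026

0.340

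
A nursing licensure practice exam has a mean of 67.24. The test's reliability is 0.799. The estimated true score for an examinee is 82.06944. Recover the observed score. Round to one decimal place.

85.8

T̂ = ρX + (1 − ρ)μ  ⇒  X = (T̂ − (1 − ρ)μ) / ρ
X = (82.06944 − 0.201 × 67.24) / 0.799 = (82.06944 − 13.51524) / 0.799 = 68.55420 / 0.799 = 85.800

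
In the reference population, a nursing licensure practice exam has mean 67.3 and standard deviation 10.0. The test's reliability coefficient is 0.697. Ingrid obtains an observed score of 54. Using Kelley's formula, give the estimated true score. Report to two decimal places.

58.03

T̂ = 0.697(54) + 0.303(67.3) = 37.638 + 20.3919 = 58.030 → 58.03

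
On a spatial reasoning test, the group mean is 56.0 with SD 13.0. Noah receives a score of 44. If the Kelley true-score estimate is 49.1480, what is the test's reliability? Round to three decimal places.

T̂ = ρX + (1 − ρ)μ  ⇒  T̂ − μ = ρ(X − μ)
ρ = (T̂ − μ)/(X − μ) = (49.1480 − 56.0) / (44 − 56.0) = -6.8520 / -12.0 = 0.57100

0.571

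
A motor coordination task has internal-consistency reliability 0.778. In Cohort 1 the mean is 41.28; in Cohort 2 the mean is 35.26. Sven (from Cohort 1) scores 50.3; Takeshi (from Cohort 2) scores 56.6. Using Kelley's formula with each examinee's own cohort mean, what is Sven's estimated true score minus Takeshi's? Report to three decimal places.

T̂_Sven = 0.778(50.3) + 0.222(41.28) = 48.29756
T̂_Takeshi = 0.778(56.6) + 0.222(35.26) = 51.86252
Difference = 48.29756 − 51.86252 = -3.56496

-3.565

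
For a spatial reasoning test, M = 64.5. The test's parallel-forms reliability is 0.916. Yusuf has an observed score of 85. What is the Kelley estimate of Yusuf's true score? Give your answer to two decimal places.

83.28

Regress the observed score toward the mean by the unreliability: T̂ = 0.916·85 + 0.084·64.5 = 77.860 + 5.4180 = 83.278.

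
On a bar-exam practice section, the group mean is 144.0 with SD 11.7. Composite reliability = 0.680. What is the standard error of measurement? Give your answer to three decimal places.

SEM = SD · √(1 − ρ) = 11.7 × √0.320 = 11.7 × 0.5657 = 6.6185

6.619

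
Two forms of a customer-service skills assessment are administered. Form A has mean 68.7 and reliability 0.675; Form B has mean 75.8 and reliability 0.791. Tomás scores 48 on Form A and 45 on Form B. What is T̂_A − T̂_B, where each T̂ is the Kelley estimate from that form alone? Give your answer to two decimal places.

T̂_A = 0.675(48) + 0.325(68.7) = 54.7275
T̂_B = 0.791(45) + 0.209(75.8) = 51.4372
T̂_A − T̂_B = 3.2903

3.29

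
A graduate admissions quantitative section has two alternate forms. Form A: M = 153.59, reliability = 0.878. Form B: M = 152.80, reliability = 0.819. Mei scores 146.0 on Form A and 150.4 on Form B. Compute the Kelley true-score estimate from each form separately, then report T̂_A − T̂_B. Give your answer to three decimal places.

T̂_A = 0.878(146.0) + 0.122(153.59) = 146.92598
T̂_B = 0.819(150.4) + 0.181(152.80) = 150.83440
T̂_A − T̂_B = -3.90842

-3.908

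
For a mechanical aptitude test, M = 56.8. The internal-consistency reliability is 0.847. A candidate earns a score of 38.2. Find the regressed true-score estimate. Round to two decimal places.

T̂ = 0.847(38.2) + 0.153(56.8) = 32.3554 + 8.6904 = 41.046 → 41.05

41.05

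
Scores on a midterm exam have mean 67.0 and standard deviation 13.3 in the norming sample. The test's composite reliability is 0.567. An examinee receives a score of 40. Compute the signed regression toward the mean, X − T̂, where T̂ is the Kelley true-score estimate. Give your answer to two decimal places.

-11.69

Kelley's formula gives T̂ = 0.567·40 + 0.433·67.0 = 22.680 + 29.0110 = 51.6910.
X − T̂ = 40 − 51.691 = -11.691 → -11.69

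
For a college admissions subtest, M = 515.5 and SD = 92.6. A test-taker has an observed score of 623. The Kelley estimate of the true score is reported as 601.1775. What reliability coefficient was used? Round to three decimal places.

T̂ = ρX + (1 − ρ)μ  ⇒  T̂ − μ = ρ(X − μ)
ρ = (T̂ − μ)/(X − μ) = (601.1775 − 515.5) / (623 − 515.5) = 85.6775 / 107.5 = 0.79700

0.797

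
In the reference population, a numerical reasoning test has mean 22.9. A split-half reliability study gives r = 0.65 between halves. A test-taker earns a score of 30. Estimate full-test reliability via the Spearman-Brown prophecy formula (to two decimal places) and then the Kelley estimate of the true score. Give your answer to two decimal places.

Spearman-Brown: ρ = 2r/(1 + r) = 2(0.65)/(1 + 0.65) = 1.300/1.65 = 0.7879 → 0.79
T̂ = ρX + (1 − ρ)μ
  = 0.79 × 30 + 0.21 × 22.9
  = 23.70 + 4.809
  = 28.509
  ≈ 28.51

28.51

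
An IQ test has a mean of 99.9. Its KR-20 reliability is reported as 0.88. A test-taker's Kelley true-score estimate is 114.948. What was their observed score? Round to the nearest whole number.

T̂ = ρX + (1 − ρ)μ  ⇒  X = (T̂ − (1 − ρ)μ) / ρ
X = (114.948 − 0.12 × 99.9) / 0.88 = (114.948 − 11.988) / 0.88 = 102.960 / 0.88 = 117.00

117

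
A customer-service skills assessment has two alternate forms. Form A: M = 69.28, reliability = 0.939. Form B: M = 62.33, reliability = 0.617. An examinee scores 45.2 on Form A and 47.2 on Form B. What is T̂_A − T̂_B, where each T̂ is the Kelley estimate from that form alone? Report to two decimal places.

T̂_A = 0.939(45.2) + 0.061(69.28) = 46.6689
T̂_B = 0.617(47.2) + 0.383(62.33) = 52.9948
T̂_A − T̂_B = -6.3259

-6.33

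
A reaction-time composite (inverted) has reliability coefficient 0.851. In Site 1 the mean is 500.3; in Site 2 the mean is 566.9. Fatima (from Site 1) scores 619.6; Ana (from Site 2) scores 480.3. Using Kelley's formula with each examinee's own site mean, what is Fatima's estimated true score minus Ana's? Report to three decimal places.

108.621

T̂_Fatima = 0.851(619.6) + 0.149(500.3) = 601.82430
T̂_Ana = 0.851(480.3) + 0.149(566.9) = 493.20340
Difference = 601.82430 − 493.20340 = 108.62090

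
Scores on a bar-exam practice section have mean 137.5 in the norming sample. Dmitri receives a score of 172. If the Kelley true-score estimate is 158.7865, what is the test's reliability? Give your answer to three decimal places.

0.617

T̂ = ρX + (1 − ρ)μ  ⇒  T̂ − μ = ρ(X − μ)
ρ = (T̂ − μ)/(X − μ) = (158.7865 − 137.5) / (172 − 137.5) = 21.2865 / 34.5 = 0.61700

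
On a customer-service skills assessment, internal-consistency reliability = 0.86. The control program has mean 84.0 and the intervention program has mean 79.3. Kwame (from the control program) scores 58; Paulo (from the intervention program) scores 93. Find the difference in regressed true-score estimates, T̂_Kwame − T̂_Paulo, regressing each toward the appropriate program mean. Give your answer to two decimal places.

-29.44

T̂_Kwame = 0.86(58) + 0.14(84.0) = 61.6400
T̂_Paulo = 0.86(93) + 0.14(79.3) = 91.0820
Difference = 61.6400 − 91.0820 = -29.4420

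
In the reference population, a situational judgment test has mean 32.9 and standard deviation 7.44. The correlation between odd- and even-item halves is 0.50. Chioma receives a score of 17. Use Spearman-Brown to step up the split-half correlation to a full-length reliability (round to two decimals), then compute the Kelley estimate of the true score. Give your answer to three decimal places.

22.247

Spearman-Brown: ρ = 2r/(1 + r) = 2(0.50)/(1 + 0.50) = 1.000/1.50 = 0.6667 → 0.67
Weight the observed score by reliability and the mean by (1 − reliability): T̂ = 0.67·17 + 0.33·32.9 = 11.39 + 10.857 = 22.2470.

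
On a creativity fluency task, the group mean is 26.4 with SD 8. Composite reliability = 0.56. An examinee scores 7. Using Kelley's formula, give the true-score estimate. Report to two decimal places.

15.54

Weight the observed score by reliability and the mean by (1 − reliability): T̂ = 0.56·7 + 0.44·26.4 = 3.92 + 11.616 = 15.536.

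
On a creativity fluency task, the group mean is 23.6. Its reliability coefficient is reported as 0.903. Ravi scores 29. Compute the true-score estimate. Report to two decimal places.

T̂ = ρX + (1 − ρ)μ
  = 0.903 × 29 + 0.097 × 23.6
  = 26.187 + 2.2892
  = 28.476
  ≈ 28.48

28.48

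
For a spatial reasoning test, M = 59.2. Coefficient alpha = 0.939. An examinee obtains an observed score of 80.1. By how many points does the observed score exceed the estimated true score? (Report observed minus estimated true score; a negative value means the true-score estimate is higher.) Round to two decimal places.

T̂ = ρX + (1 − ρ)μ
  = 0.939 × 80.1 + 0.061 × 59.2
  = 75.2139 + 3.6112
  = 78.8251
  ≈ 78.825
X − T̂ = 80.1 − 78.825 = 1.275 → 1.27

1.27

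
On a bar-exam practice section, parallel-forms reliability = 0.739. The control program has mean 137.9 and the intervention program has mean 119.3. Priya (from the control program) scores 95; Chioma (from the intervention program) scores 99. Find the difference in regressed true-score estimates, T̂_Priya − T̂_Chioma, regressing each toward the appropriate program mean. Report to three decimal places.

1.899

T̂_Priya = 0.739(95) + 0.261(137.9) = 106.19690
T̂_Chioma = 0.739(99) + 0.261(119.3) = 104.29830
Difference = 106.19690 − 104.29830 = 1.89860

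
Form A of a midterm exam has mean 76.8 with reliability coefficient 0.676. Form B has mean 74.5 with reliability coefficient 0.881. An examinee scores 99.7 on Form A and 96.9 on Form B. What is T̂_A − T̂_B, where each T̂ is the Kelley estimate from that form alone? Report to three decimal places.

-1.954

T̂_A = 0.676(99.7) + 0.324(76.8) = 92.28040
T̂_B = 0.881(96.9) + 0.119(74.5) = 94.23440
T̂_A − T̂_B = -1.95400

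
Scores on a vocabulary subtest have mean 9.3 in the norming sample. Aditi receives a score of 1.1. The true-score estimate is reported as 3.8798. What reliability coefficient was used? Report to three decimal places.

0.661

T̂ = ρX + (1 − ρ)μ  ⇒  T̂ − μ = ρ(X − μ)
ρ = (T̂ − μ)/(X − μ) = (3.8798 − 9.3) / (1.1 − 9.3) = -5.4202 / -8.2 = 0.66100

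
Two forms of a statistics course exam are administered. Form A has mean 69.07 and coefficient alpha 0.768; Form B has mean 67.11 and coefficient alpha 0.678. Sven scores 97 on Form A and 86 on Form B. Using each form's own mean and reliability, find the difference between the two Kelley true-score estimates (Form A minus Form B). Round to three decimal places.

10.603

T̂_A = 0.768(97) + 0.232(69.07) = 90.52024
T̂_B = 0.678(86) + 0.322(67.11) = 79.91742
T̂_A − T̂_B = 10.60282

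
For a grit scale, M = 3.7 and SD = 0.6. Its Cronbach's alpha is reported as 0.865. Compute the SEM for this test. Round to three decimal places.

SEM = SD · √(1 − ρ) = 0.6 × √0.135 = 0.6 × 0.3674 = 0.2205

0.220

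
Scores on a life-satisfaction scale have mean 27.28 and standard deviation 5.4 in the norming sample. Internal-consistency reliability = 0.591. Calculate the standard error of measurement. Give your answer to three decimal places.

3.453

SEM = SD · √(1 − ρ) = 5.4 × √0.409 = 5.4 × 0.6395 = 3.4535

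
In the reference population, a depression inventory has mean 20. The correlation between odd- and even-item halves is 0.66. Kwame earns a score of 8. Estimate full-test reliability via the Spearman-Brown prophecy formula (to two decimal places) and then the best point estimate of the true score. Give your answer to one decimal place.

10.4

Spearman-Brown: ρ = 2r/(1 + r) = 2(0.66)/(1 + 0.66) = 1.320/1.66 = 0.7952 → 0.80
Weight the observed score by reliability and the mean by (1 − reliability): T̂ = 0.80·8 + 0.20·20 = 6.40 + 4.00 = 10.40.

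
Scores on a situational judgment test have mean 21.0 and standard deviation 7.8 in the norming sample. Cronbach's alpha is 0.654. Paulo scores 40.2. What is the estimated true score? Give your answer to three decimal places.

Weight the observed score by reliability and the mean by (1 − reliability): T̂ = 0.654·40.2 + 0.346·21.0 = 26.2908 + 7.2660 = 33.5568.

33.557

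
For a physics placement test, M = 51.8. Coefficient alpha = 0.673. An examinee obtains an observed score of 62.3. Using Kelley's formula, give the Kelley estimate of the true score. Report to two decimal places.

T̂ = 0.673(62.3) + 0.327(51.8) = 41.9279 + 16.9386 = 58.867 → 58.87

58.87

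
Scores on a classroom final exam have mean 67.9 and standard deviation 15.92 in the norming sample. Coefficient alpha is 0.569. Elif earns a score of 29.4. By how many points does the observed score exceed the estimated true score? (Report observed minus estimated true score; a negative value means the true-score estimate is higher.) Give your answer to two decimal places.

T̂ = 0.569(29.4) + 0.431(67.9) = 16.7286 + 29.2649 = 45.9935 → 45.993
X − T̂ = 29.4 − 45.993 = -16.593 → -16.59

-16.59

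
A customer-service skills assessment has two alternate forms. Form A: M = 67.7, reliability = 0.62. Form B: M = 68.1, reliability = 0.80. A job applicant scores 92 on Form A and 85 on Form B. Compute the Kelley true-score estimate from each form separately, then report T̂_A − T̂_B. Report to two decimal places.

1.15

T̂_A = 0.62(92) + 0.38(67.7) = 82.7660
T̂_B = 0.80(85) + 0.20(68.1) = 81.6200
T̂_A − T̂_B = 1.1460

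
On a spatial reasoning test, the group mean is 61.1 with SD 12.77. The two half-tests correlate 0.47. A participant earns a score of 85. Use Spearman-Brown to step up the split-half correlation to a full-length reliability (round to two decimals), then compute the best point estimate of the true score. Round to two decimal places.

Spearman-Brown: ρ = 2r/(1 + r) = 2(0.47)/(1 + 0.47) = 0.940/1.47 = 0.6395 → 0.64
T̂ = ρX + (1 − ρ)μ
  = 0.64 × 85 + 0.36 × 61.1
  = 54.40 + 21.996
  = 76.396
  ≈ 76.40

76.40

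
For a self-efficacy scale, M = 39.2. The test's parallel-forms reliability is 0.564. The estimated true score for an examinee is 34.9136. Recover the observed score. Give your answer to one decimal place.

T̂ = ρX + (1 − ρ)μ  ⇒  X = (T̂ − (1 − ρ)μ) / ρ
X = (34.9136 − 0.436 × 39.2) / 0.564 = (34.9136 − 17.0912) / 0.564 = 17.8224 / 0.564 = 31.600

31.6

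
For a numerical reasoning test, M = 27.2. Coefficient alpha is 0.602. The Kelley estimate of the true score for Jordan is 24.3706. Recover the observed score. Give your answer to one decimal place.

T̂ = ρX + (1 − ρ)μ  ⇒  X = (T̂ − (1 − ρ)μ) / ρ
X = (24.3706 − 0.398 × 27.2) / 0.602 = (24.3706 − 10.8256) / 0.602 = 13.5450 / 0.602 = 22.500

22.5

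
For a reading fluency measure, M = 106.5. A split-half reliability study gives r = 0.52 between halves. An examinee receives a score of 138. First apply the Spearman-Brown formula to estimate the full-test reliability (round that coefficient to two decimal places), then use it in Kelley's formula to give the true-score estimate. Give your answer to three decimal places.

127.920

Spearman-Brown: ρ = 2r/(1 + r) = 2(0.52)/(1 + 0.52) = 1.040/1.52 = 0.6842 → 0.68
T̂ = ρX + (1 − ρ)μ
  = 0.68 × 138 + 0.32 × 106.5
  = 93.84 + 34.080
  = 127.9200
  ≈ 127.920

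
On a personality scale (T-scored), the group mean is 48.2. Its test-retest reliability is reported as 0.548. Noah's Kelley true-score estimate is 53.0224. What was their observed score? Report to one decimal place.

T̂ = ρX + (1 − ρ)μ  ⇒  X = (T̂ − (1 − ρ)μ) / ρ
X = (53.0224 − 0.452 × 48.2) / 0.548 = (53.0224 − 21.7864) / 0.548 = 31.2360 / 0.548 = 57.000

57.0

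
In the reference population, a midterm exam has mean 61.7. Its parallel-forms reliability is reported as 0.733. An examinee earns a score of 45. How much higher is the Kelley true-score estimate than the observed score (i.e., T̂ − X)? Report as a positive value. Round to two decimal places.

4.46

T̂ = ρX + (1 − ρ)μ
  = 0.733 × 45 + 0.267 × 61.7
  = 32.985 + 16.4739
  = 49.4589
  ≈ 49.459
T̂ − X = 49.459 − 45 = 4.459 → 4.46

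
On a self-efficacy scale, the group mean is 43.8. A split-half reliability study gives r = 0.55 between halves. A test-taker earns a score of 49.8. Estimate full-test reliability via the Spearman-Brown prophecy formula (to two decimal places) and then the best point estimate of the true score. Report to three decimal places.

Spearman-Brown: ρ = 2r/(1 + r) = 2(0.55)/(1 + 0.55) = 1.100/1.55 = 0.7097 → 0.71
Regress the observed score toward the mean by the unreliability: T̂ = 0.71·49.8 + 0.29·43.8 = 35.358 + 12.702 = 48.0600.

48.060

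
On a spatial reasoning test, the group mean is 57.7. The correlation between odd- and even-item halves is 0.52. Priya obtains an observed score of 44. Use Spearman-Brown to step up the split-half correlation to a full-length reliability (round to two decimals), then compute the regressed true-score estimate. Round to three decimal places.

Spearman-Brown: ρ = 2r/(1 + r) = 2(0.52)/(1 + 0.52) = 1.040/1.52 = 0.6842 → 0.68
T̂ = ρX + (1 − ρ)μ
  = 0.68 × 44 + 0.32 × 57.7
  = 29.92 + 18.464
  = 48.3840
  ≈ 48.384

48.384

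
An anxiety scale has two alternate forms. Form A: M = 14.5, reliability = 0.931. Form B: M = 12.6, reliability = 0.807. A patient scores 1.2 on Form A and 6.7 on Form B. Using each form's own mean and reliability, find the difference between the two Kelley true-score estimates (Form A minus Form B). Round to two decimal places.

T̂_A = 0.931(1.2) + 0.069(14.5) = 2.1177
T̂_B = 0.807(6.7) + 0.193(12.6) = 7.8387
T̂_A − T̂_B = -5.7210

-5.72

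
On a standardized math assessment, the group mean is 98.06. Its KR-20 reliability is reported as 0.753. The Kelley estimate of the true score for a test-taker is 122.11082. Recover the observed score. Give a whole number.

T̂ = ρX + (1 − ρ)μ  ⇒  X = (T̂ − (1 − ρ)μ) / ρ
X = (122.11082 − 0.247 × 98.06) / 0.753 = (122.11082 − 24.22082) / 0.753 = 97.89000 / 0.753 = 130.00

130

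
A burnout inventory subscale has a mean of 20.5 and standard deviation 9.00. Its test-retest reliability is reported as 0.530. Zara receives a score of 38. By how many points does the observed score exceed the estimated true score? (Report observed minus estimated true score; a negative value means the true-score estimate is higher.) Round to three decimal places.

T̂ = 0.530(38) + 0.470(20.5) = 20.140 + 9.6350 = 29.77500 → 29.7750
X − T̂ = 38 − 29.7750 = 8.2250 → 8.225

8.225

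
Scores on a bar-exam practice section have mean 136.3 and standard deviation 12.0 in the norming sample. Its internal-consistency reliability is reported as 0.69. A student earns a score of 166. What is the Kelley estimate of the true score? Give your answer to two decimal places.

156.79

T̂ = ρX + (1 − ρ)μ
  = 0.69 × 166 + 0.31 × 136.3
  = 114.54 + 42.253
  = 156.793
  ≈ 156.79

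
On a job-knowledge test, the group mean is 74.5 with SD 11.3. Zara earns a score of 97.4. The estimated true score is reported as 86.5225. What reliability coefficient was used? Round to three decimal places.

T̂ = ρX + (1 − ρ)μ  ⇒  T̂ − μ = ρ(X − μ)
ρ = (T̂ − μ)/(X − μ) = (86.5225 − 74.5) / (97.4 − 74.5) = 12.0225 / 22.9 = 0.52500

0.525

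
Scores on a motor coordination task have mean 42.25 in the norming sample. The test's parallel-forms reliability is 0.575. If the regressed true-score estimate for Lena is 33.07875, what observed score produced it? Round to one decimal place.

T̂ = ρX + (1 − ρ)μ  ⇒  X = (T̂ − (1 − ρ)μ) / ρ
X = (33.07875 − 0.425 × 42.25) / 0.575 = (33.07875 − 17.95625) / 0.575 = 15.12250 / 0.575 = 26.300

26.3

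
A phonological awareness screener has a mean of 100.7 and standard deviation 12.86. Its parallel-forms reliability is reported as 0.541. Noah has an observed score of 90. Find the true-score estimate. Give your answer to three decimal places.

T̂ = 0.541(90) + 0.459(100.7) = 48.690 + 46.2213 = 94.9113 → 94.911

94.911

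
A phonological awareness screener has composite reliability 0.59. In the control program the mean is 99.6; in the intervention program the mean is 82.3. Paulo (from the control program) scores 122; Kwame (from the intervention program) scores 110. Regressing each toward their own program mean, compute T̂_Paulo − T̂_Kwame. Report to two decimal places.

14.17

T̂_Paulo = 0.59(122) + 0.41(99.6) = 112.8160
T̂_Kwame = 0.59(110) + 0.41(82.3) = 98.6430
Difference = 112.8160 − 98.6430 = 14.1730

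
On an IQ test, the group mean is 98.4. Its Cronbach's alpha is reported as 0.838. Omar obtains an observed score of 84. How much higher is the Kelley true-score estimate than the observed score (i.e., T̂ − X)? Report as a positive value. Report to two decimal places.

T̂ = 0.838(84) + 0.162(98.4) = 70.392 + 15.9408 = 86.3328 → 86.333
T̂ − X = 86.333 − 84 = 2.333 → 2.33

2.33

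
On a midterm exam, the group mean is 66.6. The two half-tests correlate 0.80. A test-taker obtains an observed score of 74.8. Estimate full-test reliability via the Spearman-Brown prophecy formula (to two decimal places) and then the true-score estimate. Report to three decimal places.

Spearman-Brown: ρ = 2r/(1 + r) = 2(0.80)/(1 + 0.80) = 1.600/1.80 = 0.8889 → 0.89
T̂ = ρX + (1 − ρ)μ
  = 0.89 × 74.8 + 0.11 × 66.6
  = 66.572 + 7.326
  = 73.8980
  ≈ 73.898

73.898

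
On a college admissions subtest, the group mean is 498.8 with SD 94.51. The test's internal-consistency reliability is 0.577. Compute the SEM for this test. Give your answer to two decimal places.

61.47

SEM = SD · √(1 − ρ) = 94.51 × √0.423 = 94.51 × 0.6504 = 61.468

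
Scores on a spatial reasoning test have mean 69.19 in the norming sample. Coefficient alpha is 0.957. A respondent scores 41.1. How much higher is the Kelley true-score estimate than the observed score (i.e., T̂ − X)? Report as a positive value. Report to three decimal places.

T̂ = ρX + (1 − ρ)μ
  = 0.957 × 41.1 + 0.043 × 69.19
  = 39.3327 + 2.97517
  = 42.30787
  ≈ 42.3079
T̂ − X = 42.3079 − 41.1 = 1.2079 → 1.208

1.208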